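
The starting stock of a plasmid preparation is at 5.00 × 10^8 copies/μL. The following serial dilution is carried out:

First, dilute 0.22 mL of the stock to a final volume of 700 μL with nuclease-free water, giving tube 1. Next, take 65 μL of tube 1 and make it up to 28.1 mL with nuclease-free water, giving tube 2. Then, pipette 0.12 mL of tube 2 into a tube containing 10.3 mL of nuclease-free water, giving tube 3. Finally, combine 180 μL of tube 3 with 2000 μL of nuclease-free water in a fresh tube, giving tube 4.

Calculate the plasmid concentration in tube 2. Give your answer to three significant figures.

3.63 × 10^5 copies/μL

Step 1: 0.22 mL brought to 700 μL → factor 0.7/0.22 = 3.1818
Step 2: 65 μL brought to 28.1 mL → factor 28100/65 = 432.31
Dilution factor through tube 2 = 3.1818 × 432.31 = 1375.5
[tube 2] = 5.00 × 10^8 copies/μL / 1375.5 = 3.63 × 10^5 copies/μL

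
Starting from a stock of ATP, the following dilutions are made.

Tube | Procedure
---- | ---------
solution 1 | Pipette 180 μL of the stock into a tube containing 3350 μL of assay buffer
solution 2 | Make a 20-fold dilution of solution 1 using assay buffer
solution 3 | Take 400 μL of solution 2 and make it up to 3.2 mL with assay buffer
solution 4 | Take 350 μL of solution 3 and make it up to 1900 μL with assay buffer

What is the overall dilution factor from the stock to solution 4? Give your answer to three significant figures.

1.70 × 10^4

Step 1: 180 μL + 3350 μL = 3530 μL total → factor 3530/180 = 19.611
Step 2: 20-fold → factor 20
Step 3: 400 μL brought to 3.2 mL → factor 3200/400 = 8
Step 4: 350 μL brought to 1900 μL → factor 1900/350 = 5.4286
Overall dilution factor = 19.611 × 20 × 8 × 5.4286 = 17034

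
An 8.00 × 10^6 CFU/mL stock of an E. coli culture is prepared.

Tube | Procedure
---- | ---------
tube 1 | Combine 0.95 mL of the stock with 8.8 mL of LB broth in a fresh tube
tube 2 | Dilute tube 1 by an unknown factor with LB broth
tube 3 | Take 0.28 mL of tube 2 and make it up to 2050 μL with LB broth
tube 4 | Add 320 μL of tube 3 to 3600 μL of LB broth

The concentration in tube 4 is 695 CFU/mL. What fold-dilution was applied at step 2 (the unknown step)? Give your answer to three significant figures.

Step 1: 0.95 mL + 8.8 mL = 9.75 mL total → factor 9.75/0.95 = 10.263
Step 2: unknown factor x
Step 3: 0.28 mL brought to 2050 μL → factor 2.05/0.28 = 7.3214
Step 4: 320 μL + 3600 μL = 3920 μL total → factor 3920/320 = 12.25
Product of known-step factors = 920.48
Overall factor = 8.00 × 10^6 CFU/mL / (695 CFU/mL) = 11511
x = 11511 / 920.48 = 12.5

12.5-fold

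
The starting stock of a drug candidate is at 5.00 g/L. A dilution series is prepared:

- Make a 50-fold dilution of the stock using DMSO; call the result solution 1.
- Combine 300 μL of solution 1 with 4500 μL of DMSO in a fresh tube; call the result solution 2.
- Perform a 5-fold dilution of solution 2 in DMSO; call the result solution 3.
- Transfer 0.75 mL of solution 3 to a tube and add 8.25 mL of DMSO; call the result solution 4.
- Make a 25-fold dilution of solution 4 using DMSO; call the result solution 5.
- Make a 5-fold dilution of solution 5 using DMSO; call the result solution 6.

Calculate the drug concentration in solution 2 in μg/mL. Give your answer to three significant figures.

6.25 μg/mL

Step 1: 50-fold → factor 50
Step 2: 300 μL + 4500 μL = 4800 μL total → factor 4800/300 = 16
Dilution factor through solution 2 = 50 × 16 = 800
[solution 2] = 5.00 g/L / 800 = 0.006250 g/L = 6.25 μg/mL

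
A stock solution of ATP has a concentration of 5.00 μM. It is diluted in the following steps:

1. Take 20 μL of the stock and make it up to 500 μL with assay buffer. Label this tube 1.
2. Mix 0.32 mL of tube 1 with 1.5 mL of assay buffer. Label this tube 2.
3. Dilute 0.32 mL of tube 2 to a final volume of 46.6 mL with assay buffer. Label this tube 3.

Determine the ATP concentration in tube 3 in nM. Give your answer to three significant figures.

0.241 nM

Step 1: 20 μL brought to 500 μL → factor 500/20 = 25
Step 2: 0.32 mL + 1.5 mL = 1.82 mL total → factor 1.82/0.32 = 5.6875
Step 3: 0.32 mL brought to 46.6 mL → factor 46.6/0.32 = 145.62
Overall dilution factor = 25 × 5.6875 × 145.62 = 20706
Final = 5.00 μM / 20706 = 0.0002415 μM = 0.241 nM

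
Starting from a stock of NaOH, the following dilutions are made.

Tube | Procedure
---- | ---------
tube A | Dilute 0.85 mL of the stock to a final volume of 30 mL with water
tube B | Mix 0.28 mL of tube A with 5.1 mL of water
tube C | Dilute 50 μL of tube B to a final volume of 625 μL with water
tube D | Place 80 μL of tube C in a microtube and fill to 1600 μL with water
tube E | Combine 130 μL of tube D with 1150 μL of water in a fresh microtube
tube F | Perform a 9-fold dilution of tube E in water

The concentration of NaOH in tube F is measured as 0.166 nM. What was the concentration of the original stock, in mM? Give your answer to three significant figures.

2.49 mM

Step 1: 0.85 mL brought to 30 mL → factor 30/0.85 = 35.294
Step 2: 0.28 mL + 5.1 mL = 5.38 mL total → factor 5.38/0.28 = 19.214
Step 3: 50 μL brought to 625 μL → factor 625/50 = 12.5
Step 4: 80 μL brought to 1600 μL → factor 1600/80 = 20
Step 5: 130 μL + 1150 μL = 1280 μL total → factor 1280/130 = 9.8462
Step 6: 9-fold → factor 9
Overall dilution factor = 35.294 × 19.214 × 12.5 × 20 × 9.8462 × 9 = 1.5024 × 10^7
Stock = 0.166 nM × 1.5024 × 10^7 = 2.494 × 10^6 nM = 2.49 mM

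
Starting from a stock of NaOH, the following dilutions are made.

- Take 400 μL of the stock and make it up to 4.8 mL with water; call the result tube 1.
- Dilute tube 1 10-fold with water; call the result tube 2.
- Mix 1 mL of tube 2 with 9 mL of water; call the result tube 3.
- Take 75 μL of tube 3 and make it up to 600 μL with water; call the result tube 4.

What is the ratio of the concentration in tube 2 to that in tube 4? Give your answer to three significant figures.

80.0

Step 1: 400 μL brought to 4.8 mL → factor 4800/400 = 12
Step 2: 10-fold → factor 10
Step 3: 1 mL + 9 mL = 10 mL total → factor 10/1 = 10
Step 4: 75 μL brought to 600 μL → factor 600/75 = 8
Dilution factor to tube 2 = 120; to tube 4 = 9600
[tube 2]/[tube 4] = (factor to tube 4)/(factor to tube 2) = 9600/120 = 80.0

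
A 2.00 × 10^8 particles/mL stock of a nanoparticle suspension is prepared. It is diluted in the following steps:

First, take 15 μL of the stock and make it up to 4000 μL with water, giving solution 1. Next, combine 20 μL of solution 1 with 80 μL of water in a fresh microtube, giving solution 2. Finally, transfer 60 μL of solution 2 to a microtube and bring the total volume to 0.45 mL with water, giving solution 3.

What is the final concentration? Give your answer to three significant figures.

2.00 × 10^4 particles/mL

Step 1: 15 μL brought to 4000 μL → factor 4000/15 = 266.67
Step 2: 20 μL + 80 μL = 100 μL total → factor 100/20 = 5
Step 3: 60 μL brought to 0.45 mL → factor 450/60 = 7.5
Overall dilution factor = 266.67 × 5 × 7.5 = 10000
Final = 2.00 × 10^8 particles/mL / 10000 = 2.00 × 10^4 particles/mL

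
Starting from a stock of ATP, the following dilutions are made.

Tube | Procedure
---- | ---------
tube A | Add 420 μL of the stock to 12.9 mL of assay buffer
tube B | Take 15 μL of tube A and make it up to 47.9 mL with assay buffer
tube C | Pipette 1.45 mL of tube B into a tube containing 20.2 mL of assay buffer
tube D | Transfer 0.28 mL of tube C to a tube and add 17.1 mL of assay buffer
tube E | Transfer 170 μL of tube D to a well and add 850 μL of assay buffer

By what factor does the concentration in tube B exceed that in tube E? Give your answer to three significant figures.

5.56 × 10^3

Step 1: 420 μL + 12.9 mL = 13320 μL total → factor 13320/420 = 31.714
Step 2: 15 μL brought to 47.9 mL → factor 47900/15 = 3193.3
Step 3: 1.45 mL + 20.2 mL = 21.65 mL total → factor 21.65/1.45 = 14.931
Step 4: 0.28 mL + 17.1 mL = 17.38 mL total → factor 17.38/0.28 = 62.071
Step 5: 170 μL + 850 μL = 1020 μL total → factor 1020/170 = 6
Dilution factor to tube B = 1.0127 × 10^5; to tube E = 5.6316 × 10^8
[tube B]/[tube E] = (factor to tube E)/(factor to tube B) = 5.6316 × 10^8/1.0127 × 10^5 = 5.56 × 10^3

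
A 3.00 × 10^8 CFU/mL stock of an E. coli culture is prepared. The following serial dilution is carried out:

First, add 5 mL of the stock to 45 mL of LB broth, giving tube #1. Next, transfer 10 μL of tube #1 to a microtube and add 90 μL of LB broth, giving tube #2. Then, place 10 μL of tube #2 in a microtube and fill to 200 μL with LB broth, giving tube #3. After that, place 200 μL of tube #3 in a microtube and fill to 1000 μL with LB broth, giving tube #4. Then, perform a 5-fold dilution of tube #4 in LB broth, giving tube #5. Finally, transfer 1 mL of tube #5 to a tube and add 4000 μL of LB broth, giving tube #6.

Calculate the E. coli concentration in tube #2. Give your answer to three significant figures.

3.00 × 10^6 CFU/mL

Step 1: 5 mL + 45 mL = 50 mL total → factor 50/5 = 10
Step 2: 10 μL + 90 μL = 100 μL total → factor 100/10 = 10
Dilution factor through tube #2 = 10 × 10 = 100
[tube #2] = 3.00 × 10^8 CFU/mL / 100 = 3.00 × 10^6 CFU/mL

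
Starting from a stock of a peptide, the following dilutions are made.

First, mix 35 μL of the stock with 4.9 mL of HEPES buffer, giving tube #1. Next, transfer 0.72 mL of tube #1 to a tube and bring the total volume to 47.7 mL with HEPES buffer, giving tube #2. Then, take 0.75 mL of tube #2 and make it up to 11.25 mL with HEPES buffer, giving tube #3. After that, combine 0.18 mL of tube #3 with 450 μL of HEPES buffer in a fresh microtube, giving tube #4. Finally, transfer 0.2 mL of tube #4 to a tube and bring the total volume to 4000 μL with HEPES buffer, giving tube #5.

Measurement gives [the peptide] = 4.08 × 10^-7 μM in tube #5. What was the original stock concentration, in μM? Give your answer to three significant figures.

Step 1: 35 μL + 4.9 mL = 4935 μL total → factor 4935/35 = 141
Step 2: 0.72 mL brought to 47.7 mL → factor 47.7/0.72 = 66.25
Step 3: 0.75 mL brought to 11.25 mL → factor 11.25/0.75 = 15
Step 4: 0.18 mL + 450 μL = 0.63 mL total → factor 0.63/0.18 = 3.5
Step 5: 0.2 mL brought to 4000 μL → factor 4/0.2 = 20
Overall dilution factor = 141 × 66.25 × 15 × 3.5 × 20 = 9.8083 × 10^6
Stock = 4.08 × 10^-7 μM × 9.8083 × 10^6 = 4.00 μM

4.00 μM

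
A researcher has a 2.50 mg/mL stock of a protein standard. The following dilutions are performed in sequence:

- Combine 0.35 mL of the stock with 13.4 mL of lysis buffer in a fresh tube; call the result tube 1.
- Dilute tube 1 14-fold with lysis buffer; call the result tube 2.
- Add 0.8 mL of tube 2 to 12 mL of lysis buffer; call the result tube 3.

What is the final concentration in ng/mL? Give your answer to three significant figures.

284 ng/mL

Step 1: 0.35 mL + 13.4 mL = 13.75 mL total → factor 13.75/0.35 = 39.286
Step 2: 14-fold → factor 14
Step 3: 0.8 mL + 12 mL = 12.8 mL total → factor 12.8/0.8 = 16
Overall dilution factor = 39.286 × 14 × 16 = 8800
Final = 2.50 mg/mL / 8800 = 0.0002841 mg/mL = 284 ng/mL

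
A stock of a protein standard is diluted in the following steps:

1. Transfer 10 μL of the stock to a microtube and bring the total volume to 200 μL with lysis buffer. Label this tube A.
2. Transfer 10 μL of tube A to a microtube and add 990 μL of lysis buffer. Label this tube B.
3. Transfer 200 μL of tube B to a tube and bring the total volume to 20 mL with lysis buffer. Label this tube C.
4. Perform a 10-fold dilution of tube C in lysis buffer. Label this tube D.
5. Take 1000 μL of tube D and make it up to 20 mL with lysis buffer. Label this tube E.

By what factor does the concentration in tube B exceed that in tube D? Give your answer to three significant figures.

1.00 × 10^3

Step 1: 10 μL brought to 200 μL → factor 200/10 = 20
Step 2: 10 μL + 990 μL = 1000 μL total → factor 1000/10 = 100
Step 3: 200 μL brought to 20 mL → factor 20000/200 = 100
Step 4: 10-fold → factor 10
Dilution factor to tube B = 2000; to tube D = 2 × 10^6
[tube B]/[tube D] = (factor to tube D)/(factor to tube B) = 2 × 10^6/2000 = 1.00 × 10^3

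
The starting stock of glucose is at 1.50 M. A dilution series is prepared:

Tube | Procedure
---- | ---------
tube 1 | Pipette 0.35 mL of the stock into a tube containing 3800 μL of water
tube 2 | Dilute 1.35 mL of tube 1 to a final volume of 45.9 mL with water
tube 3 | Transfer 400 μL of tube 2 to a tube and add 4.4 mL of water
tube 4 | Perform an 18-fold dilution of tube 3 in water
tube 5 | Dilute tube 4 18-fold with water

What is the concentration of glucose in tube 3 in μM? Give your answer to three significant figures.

310 μM

Step 1: 0.35 mL + 3800 μL = 4.15 mL total → factor 4.15/0.35 = 11.857
Step 2: 1.35 mL brought to 45.9 mL → factor 45.9/1.35 = 34
Step 3: 400 μL + 4.4 mL = 4800 μL total → factor 4800/400 = 12
Dilution factor through tube 3 = 11.857 × 34 × 12 = 4837.7
[tube 3] = 1.50 M / 4837.7 = 0.0003101 M = 310 μM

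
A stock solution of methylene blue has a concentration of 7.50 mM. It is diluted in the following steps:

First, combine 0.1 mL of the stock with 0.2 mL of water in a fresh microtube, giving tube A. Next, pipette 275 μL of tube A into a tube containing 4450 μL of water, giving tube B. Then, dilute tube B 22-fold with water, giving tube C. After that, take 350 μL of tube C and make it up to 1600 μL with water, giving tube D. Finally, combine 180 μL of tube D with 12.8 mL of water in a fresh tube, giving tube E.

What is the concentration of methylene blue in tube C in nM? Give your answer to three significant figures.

6.61 × 10^3 nM

Step 1: 0.1 mL + 0.2 mL = 0.3 mL total → factor 0.3/0.1 = 3
Step 2: 275 μL + 4450 μL = 4725 μL total → factor 4725/275 = 17.182
Step 3: 22-fold → factor 22
Dilution factor through tube C = 3 × 17.182 × 22 = 1134
[tube C] = 7.50 mM / 1134 = 0.006614 mM = 6.61 × 10^3 nM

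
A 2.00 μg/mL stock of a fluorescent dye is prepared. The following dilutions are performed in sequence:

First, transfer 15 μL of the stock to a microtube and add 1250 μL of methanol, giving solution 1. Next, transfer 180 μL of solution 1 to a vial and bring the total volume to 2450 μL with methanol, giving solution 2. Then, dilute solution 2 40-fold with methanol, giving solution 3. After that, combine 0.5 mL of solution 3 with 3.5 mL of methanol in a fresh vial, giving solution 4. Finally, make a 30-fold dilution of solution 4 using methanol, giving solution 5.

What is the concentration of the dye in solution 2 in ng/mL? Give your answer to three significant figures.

Step 1: 15 μL + 1250 μL = 1265 μL total → factor 1265/15 = 84.333
Step 2: 180 μL brought to 2450 μL → factor 2450/180 = 13.611
Dilution factor through solution 2 = 84.333 × 13.611 = 1147.9
[solution 2] = 2.00 μg/mL / 1147.9 = 0.001742 μg/mL = 1.74 ng/mL

1.74 ng/mL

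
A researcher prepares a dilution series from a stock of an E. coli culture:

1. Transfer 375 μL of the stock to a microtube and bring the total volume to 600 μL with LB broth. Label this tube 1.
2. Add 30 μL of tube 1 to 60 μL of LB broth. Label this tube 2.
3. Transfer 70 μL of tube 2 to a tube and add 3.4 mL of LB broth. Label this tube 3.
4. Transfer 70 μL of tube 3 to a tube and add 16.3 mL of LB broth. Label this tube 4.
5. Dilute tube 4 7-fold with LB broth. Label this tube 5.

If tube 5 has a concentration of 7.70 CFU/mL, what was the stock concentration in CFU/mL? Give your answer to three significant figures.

Step 1: 375 μL brought to 600 μL → factor 600/375 = 1.6
Step 2: 30 μL + 60 μL = 90 μL total → factor 90/30 = 3
Step 3: 70 μL + 3.4 mL = 3470 μL total → factor 3470/70 = 49.571
Step 4: 70 μL + 16.3 mL = 16370 μL total → factor 16370/70 = 233.86
Step 5: 7-fold → factor 7
Overall dilution factor = 1.6 × 3 × 49.571 × 233.86 × 7 = 3.8951 × 10^5
Stock = 7.70 CFU/mL × 3.8951 × 10^5 = 3.00 × 10^6 CFU/mL

3.00 × 10^6 CFU/mL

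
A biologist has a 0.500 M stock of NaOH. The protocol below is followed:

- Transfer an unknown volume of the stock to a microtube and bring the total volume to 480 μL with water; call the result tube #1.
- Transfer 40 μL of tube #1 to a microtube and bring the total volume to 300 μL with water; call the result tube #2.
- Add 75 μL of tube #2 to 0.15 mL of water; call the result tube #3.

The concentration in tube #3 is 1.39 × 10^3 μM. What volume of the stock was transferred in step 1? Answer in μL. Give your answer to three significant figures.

Step 1: v brought to 480 μL → factor = 480 μL/v
Step 2: 40 μL brought to 300 μL → factor 300/40 = 7.5
Step 3: 75 μL + 0.15 mL = 225 μL total → factor 225/75 = 3
Product of known-step factors = 22.5
Overall factor = 0.500 M / (1.39 × 10^3 μM) = 359.71
Step-1 factor = 359.71 / 22.5 = 15.987
v = 480 μL / 15.987 = 30.0 μL

30.0 μL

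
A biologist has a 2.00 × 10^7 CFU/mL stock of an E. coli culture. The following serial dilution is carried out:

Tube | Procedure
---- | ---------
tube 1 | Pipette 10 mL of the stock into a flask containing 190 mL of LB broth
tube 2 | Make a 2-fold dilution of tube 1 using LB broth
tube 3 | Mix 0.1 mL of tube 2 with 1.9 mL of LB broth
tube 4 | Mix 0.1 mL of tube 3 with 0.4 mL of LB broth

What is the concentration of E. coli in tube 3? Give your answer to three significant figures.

2.50 × 10^4 CFU/mL

Step 1: 10 mL + 190 mL = 200 mL total → factor 200/10 = 20
Step 2: 2-fold → factor 2
Step 3: 0.1 mL + 1.9 mL = 2 mL total → factor 2/0.1 = 20
Dilution factor through tube 3 = 20 × 2 × 20 = 800
[tube 3] = 2.00 × 10^7 CFU/mL / 800 = 2.50 × 10^4 CFU/mL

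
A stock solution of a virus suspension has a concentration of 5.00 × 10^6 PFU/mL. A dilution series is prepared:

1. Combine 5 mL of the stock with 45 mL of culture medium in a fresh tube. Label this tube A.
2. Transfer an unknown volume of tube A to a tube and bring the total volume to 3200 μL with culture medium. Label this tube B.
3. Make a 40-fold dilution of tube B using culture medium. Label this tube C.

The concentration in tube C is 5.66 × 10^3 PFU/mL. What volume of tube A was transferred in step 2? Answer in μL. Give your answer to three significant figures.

1.45 × 10^3 μL

Step 1: 5 mL + 45 mL = 50 mL total → factor 50/5 = 10
Step 2: v brought to 3200 μL → factor = 3200 μL/v
Step 3: 40-fold → factor 40
Product of known-step factors = 400
Overall factor = 5.00 × 10^6 PFU/mL / (5.66 × 10^3 PFU/mL) = 883.39
Step-2 factor = 883.39 / 400 = 2.2085
v = 3200 μL / 2.2085 = 1.45 × 10^3 μL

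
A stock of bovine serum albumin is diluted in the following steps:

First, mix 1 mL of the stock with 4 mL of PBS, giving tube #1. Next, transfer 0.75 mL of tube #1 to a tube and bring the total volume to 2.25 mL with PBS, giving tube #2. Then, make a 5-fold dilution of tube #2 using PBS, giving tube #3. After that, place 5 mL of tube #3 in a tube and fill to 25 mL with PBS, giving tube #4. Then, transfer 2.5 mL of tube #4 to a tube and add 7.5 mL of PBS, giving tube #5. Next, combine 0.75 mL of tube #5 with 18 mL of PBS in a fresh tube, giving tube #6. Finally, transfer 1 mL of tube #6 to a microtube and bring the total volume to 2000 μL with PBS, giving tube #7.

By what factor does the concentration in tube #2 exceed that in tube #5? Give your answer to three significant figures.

100

Step 1: 1 mL + 4 mL = 5 mL total → factor 5/1 = 5
Step 2: 0.75 mL brought to 2.25 mL → factor 2.25/0.75 = 3
Step 3: 5-fold → factor 5
Step 4: 5 mL brought to 25 mL → factor 25/5 = 5
Step 5: 2.5 mL + 7.5 mL = 10 mL total → factor 10/2.5 = 4
Dilution factor to tube #2 = 15; to tube #5 = 1500
[tube #2]/[tube #5] = (factor to tube #5)/(factor to tube #2) = 1500/15 = 100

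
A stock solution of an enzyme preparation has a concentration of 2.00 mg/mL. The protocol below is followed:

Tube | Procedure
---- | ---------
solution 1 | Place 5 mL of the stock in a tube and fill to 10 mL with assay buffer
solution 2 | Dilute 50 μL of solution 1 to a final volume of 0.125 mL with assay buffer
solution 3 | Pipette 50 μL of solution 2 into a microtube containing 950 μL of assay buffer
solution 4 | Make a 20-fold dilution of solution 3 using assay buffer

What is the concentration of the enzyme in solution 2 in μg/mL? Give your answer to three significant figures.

Step 1: 5 mL brought to 10 mL → factor 10/5 = 2
Step 2: 50 μL brought to 0.125 mL → factor 125/50 = 2.5
Dilution factor through solution 2 = 2 × 2.5 = 5
[solution 2] = 2.00 mg/mL / 5 = 0.4000 mg/mL = 400 μg/mL

400 μg/mL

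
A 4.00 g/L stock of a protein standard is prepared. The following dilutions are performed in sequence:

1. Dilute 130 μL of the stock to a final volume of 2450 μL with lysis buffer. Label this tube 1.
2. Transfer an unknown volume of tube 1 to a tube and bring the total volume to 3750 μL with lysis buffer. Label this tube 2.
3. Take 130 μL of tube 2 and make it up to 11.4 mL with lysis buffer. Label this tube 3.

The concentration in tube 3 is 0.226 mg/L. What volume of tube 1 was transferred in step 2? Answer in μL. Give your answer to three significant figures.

350 μL

Step 1: 130 μL brought to 2450 μL → factor 2450/130 = 18.846
Step 2: v brought to 3750 μL → factor = 3750 μL/v
Step 3: 130 μL brought to 11.4 mL → factor 11400/130 = 87.692
Product of known-step factors = 1652.7
Overall factor = 4.00 g/L / (0.226 mg/L) = 17699
Step-2 factor = 17699 / 1652.7 = 10.709
v = 3750 μL / 10.709 = 350 μL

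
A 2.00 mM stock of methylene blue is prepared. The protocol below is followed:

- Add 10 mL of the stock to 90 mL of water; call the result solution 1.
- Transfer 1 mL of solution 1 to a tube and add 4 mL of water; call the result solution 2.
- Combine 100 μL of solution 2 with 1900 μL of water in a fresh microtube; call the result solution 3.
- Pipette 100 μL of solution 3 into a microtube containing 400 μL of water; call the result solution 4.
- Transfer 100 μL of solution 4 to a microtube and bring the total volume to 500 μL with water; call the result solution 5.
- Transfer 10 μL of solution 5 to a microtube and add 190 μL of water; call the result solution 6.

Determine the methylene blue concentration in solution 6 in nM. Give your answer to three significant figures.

Step 1: 10 mL + 90 mL = 100 mL total → factor 100/10 = 10
Step 2: 1 mL + 4 mL = 5 mL total → factor 5/1 = 5
Step 3: 100 μL + 1900 μL = 2000 μL total → factor 2000/100 = 20
Step 4: 100 μL + 400 μL = 500 μL total → factor 500/100 = 5
Step 5: 100 μL brought to 500 μL → factor 500/100 = 5
Step 6: 10 μL + 190 μL = 200 μL total → factor 200/10 = 20
Overall dilution factor = 10 × 5 × 20 × 5 × 5 × 20 = 5 × 10^5
Final = 2.00 mM / 5 × 10^5 = 4.000 × 10^-6 mM = 4.00 nM

4.00 nM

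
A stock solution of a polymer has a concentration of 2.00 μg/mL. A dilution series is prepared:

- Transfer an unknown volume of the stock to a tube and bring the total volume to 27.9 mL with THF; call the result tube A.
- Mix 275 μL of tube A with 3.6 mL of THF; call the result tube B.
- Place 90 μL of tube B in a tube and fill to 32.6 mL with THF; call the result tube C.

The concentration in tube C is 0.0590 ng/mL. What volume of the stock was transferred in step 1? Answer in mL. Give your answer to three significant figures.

4.20 mL

Step 1: v brought to 27.9 mL → factor = 27.9 mL/v
Step 2: 275 μL + 3.6 mL = 3875 μL total → factor 3875/275 = 14.091
Step 3: 90 μL brought to 32.6 mL → factor 32600/90 = 362.22
Product of known-step factors = 5104
Overall factor = 2.00 μg/mL / (0.0590 ng/mL) = 33898
Step-1 factor = 33898 / 5104 = 6.6415
v = 27.9 mL / 6.6415 = 4.20 mL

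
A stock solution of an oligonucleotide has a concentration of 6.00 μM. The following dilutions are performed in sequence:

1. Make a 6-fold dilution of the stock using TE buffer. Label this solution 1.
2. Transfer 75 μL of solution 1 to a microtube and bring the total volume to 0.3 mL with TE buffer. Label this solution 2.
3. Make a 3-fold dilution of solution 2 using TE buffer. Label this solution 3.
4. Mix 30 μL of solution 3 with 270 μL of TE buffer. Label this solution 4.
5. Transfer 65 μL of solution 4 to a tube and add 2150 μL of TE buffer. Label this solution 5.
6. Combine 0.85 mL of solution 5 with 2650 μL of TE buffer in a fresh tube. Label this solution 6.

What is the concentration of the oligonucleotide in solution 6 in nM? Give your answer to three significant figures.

0.0594 nM

Step 1: 6-fold → factor 6
Step 2: 75 μL brought to 0.3 mL → factor 300/75 = 4
Step 3: 3-fold → factor 3
Step 4: 30 μL + 270 μL = 300 μL total → factor 300/30 = 10
Step 5: 65 μL + 2150 μL = 2215 μL total → factor 2215/65 = 34.077
Step 6: 0.85 mL + 2650 μL = 3.5 mL total → factor 3.5/0.85 = 4.1176
Overall dilution factor = 6 × 4 × 3 × 10 × 34.077 × 4.1176 = 1.0103 × 10^5
Final = 6.00 μM / 1.0103 × 10^5 = 5.939 × 10^-5 μM = 0.0594 nM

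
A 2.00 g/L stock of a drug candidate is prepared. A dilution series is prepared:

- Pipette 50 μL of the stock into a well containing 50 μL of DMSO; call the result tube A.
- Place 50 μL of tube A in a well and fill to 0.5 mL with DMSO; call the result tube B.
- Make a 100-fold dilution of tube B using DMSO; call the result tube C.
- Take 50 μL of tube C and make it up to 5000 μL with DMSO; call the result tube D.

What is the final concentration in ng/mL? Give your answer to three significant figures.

Step 1: 50 μL + 50 μL = 100 μL total → factor 100/50 = 2
Step 2: 50 μL brought to 0.5 mL → factor 500/50 = 10
Step 3: 100-fold → factor 100
Step 4: 50 μL brought to 5000 μL → factor 5000/50 = 100
Overall dilution factor = 2 × 10 × 100 × 100 = 2 × 10^5
Final = 2.00 g/L / 2 × 10^5 = 1.000 × 10^-5 g/L = 10.0 ng/mL

10.0 ng/mL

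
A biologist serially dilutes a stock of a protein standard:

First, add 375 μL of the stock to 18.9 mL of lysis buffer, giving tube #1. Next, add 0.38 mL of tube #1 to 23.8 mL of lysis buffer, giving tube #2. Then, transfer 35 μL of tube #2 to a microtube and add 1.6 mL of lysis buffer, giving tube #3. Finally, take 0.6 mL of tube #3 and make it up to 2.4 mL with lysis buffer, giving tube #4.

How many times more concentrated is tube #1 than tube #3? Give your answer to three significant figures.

2.97 × 10^3

Step 1: 375 μL + 18.9 mL = 19275 μL total → factor 19275/375 = 51.4
Step 2: 0.38 mL + 23.8 mL = 24.18 mL total → factor 24.18/0.38 = 63.632
Step 3: 35 μL + 1.6 mL = 1635 μL total → factor 1635/35 = 46.714
Dilution factor to tube #1 = 51.4; to tube #3 = 1.5279 × 10^5
[tube #1]/[tube #3] = (factor to tube #3)/(factor to tube #1) = 1.5279 × 10^5/51.4 = 2.97 × 10^3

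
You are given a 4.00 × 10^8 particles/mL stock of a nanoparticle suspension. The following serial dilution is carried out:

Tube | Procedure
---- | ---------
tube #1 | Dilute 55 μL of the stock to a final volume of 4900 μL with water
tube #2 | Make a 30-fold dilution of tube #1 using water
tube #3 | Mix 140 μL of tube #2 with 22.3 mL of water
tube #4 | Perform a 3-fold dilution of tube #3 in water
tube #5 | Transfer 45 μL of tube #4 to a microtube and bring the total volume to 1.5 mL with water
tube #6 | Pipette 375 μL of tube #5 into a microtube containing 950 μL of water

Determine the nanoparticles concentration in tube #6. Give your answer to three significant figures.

2.64 particles/mL

Step 1: 55 μL brought to 4900 μL → factor 4900/55 = 89.091
Step 2: 30-fold → factor 30
Step 3: 140 μL + 22.3 mL = 22440 μL total → factor 22440/140 = 160.29
Step 4: 3-fold → factor 3
Step 5: 45 μL brought to 1.5 mL → factor 1500/45 = 33.333
Step 6: 375 μL + 950 μL = 1325 μL total → factor 1325/375 = 3.5333
Overall dilution factor = 89.091 × 30 × 160.29 × 3 × 33.333 × 3.5333 = 1.5137 × 10^8
Final = 4.00 × 10^8 particles/mL / 1.5137 × 10^8 = 2.64 particles/mL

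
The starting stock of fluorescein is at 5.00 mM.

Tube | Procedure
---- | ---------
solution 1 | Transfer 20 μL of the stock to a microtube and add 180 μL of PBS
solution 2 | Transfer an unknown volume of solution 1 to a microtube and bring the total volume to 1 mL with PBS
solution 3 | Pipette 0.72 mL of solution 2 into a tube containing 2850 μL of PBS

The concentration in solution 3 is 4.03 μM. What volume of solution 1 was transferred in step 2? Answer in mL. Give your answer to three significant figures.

Step 1: 20 μL + 180 μL = 200 μL total → factor 200/20 = 10
Step 2: v brought to 1 mL → factor = 1 mL/v
Step 3: 0.72 mL + 2850 μL = 3.57 mL total → factor 3.57/0.72 = 4.9583
Product of known-step factors = 49.583
Overall factor = 5.00 mM / (4.03 μM) = 1240.7
Step-2 factor = 1240.7 / 49.583 = 25.022
v = 1 mL / 25.022 = 0.0400 mL

0.0400 mL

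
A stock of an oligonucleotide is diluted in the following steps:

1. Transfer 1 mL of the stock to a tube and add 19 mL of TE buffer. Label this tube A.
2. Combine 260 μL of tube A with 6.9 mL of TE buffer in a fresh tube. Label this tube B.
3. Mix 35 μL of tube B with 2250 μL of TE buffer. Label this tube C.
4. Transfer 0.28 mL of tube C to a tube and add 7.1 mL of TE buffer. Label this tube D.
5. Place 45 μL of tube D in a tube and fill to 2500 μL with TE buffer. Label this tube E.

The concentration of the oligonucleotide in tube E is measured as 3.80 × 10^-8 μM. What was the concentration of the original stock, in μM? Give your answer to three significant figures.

2.00 μM

Step 1: 1 mL + 19 mL = 20 mL total → factor 20/1 = 20
Step 2: 260 μL + 6.9 mL = 7160 μL total → factor 7160/260 = 27.538
Step 3: 35 μL + 2250 μL = 2285 μL total → factor 2285/35 = 65.286
Step 4: 0.28 mL + 7.1 mL = 7.38 mL total → factor 7.38/0.28 = 26.357
Step 5: 45 μL brought to 2500 μL → factor 2500/45 = 55.556
Overall dilution factor = 20 × 27.538 × 65.286 × 26.357 × 55.556 = 5.2652 × 10^7
Stock = 3.80 × 10^-8 μM × 5.2652 × 10^7 = 2.00 μM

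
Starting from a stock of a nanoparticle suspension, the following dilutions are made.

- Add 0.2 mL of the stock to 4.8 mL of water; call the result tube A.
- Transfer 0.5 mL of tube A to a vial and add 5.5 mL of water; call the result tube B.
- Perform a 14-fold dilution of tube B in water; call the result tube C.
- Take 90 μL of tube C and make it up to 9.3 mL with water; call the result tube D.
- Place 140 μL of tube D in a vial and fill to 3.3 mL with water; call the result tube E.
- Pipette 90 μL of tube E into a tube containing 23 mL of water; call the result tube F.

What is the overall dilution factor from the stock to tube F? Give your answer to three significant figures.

2.62 × 10^9

Step 1: 0.2 mL + 4.8 mL = 5 mL total → factor 5/0.2 = 25
Step 2: 0.5 mL + 5.5 mL = 6 mL total → factor 6/0.5 = 12
Step 3: 14-fold → factor 14
Step 4: 90 μL brought to 9.3 mL → factor 9300/90 = 103.33
Step 5: 140 μL brought to 3.3 mL → factor 3300/140 = 23.571
Step 6: 90 μL + 23 mL = 23090 μL total → factor 23090/90 = 256.56
Overall dilution factor = 25 × 12 × 14 × 103.33 × 23.571 × 256.56 = 2.6246 × 10^9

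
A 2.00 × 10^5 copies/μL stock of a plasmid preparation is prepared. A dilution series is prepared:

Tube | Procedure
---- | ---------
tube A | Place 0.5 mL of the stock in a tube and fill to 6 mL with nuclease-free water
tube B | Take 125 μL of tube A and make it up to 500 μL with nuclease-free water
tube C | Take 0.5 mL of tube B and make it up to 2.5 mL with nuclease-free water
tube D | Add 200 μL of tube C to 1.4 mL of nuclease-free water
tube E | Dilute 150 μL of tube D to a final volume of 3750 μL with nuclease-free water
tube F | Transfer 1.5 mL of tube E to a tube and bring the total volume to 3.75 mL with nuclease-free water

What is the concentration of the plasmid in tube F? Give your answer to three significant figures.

Step 1: 0.5 mL brought to 6 mL → factor 6/0.5 = 12
Step 2: 125 μL brought to 500 μL → factor 500/125 = 4
Step 3: 0.5 mL brought to 2.5 mL → factor 2.5/0.5 = 5
Step 4: 200 μL + 1.4 mL = 1600 μL total → factor 1600/200 = 8
Step 5: 150 μL brought to 3750 μL → factor 3750/150 = 25
Step 6: 1.5 mL brought to 3.75 mL → factor 3.75/1.5 = 2.5
Overall dilution factor = 12 × 4 × 5 × 8 × 25 × 2.5 = 1.2 × 10^5
Final = 2.00 × 10^5 copies/μL / 1.2 × 10^5 = 1.67 copies/μL

1.67 copies/μL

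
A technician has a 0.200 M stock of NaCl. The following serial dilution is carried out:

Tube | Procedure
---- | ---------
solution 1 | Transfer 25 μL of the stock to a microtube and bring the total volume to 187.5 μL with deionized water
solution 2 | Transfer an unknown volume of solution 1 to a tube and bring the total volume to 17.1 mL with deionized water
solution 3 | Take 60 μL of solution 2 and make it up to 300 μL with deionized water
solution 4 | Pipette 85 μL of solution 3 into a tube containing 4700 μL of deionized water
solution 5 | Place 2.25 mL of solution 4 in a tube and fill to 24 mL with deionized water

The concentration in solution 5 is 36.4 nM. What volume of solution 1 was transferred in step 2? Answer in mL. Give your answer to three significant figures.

0.0701 mL

Step 1: 25 μL brought to 187.5 μL → factor 187.5/25 = 7.5
Step 2: v brought to 17.1 mL → factor = 17.1 mL/v
Step 3: 60 μL brought to 300 μL → factor 300/60 = 5
Step 4: 85 μL + 4700 μL = 4785 μL total → factor 4785/85 = 56.294
Step 5: 2.25 mL brought to 24 mL → factor 24/2.25 = 10.667
Product of known-step factors = 22518
Overall factor = 0.200 M / (36.4 nM) = 5.4945 × 10^6
Step-2 factor = 5.4945 × 10^6 / 22518 = 244.01
v = 17.1 mL / 244.01 = 0.0701 mL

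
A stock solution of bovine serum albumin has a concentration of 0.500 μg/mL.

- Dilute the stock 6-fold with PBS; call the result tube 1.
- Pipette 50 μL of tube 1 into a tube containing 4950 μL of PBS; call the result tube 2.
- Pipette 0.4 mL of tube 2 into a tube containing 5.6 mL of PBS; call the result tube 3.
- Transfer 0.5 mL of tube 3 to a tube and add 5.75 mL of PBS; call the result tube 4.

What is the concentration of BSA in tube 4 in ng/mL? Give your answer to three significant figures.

0.00444 ng/mL

Step 1: 6-fold → factor 6
Step 2: 50 μL + 4950 μL = 5000 μL total → factor 5000/50 = 100
Step 3: 0.4 mL + 5.6 mL = 6 mL total → factor 6/0.4 = 15
Step 4: 0.5 mL + 5.75 mL = 6.25 mL total → factor 6.25/0.5 = 12.5
Overall dilution factor = 6 × 100 × 15 × 12.5 = 1.125 × 10^5
Final = 0.500 μg/mL / 1.125 × 10^5 = 4.444 × 10^-6 μg/mL = 0.00444 ng/mL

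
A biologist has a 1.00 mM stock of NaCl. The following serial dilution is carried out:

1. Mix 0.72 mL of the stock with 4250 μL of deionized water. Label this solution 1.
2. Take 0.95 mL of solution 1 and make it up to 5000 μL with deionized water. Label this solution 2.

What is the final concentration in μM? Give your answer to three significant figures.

Step 1: 0.72 mL + 4250 μL = 4.97 mL total → factor 4.97/0.72 = 6.9028
Step 2: 0.95 mL brought to 5000 μL → factor 5/0.95 = 5.2632
Overall dilution factor = 6.9028 × 5.2632 = 36.33
Final = 1.00 mM / 36.33 = 0.02753 mM = 27.5 μM

27.5 μM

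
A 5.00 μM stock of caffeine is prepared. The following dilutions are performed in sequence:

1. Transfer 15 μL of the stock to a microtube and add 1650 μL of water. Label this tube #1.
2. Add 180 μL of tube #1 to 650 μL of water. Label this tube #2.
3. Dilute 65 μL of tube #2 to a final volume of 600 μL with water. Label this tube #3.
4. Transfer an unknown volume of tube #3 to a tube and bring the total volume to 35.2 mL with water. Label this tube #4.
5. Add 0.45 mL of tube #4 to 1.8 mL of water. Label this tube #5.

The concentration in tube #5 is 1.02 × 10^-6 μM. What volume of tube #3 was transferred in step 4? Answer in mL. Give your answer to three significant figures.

0.170 mL

Step 1: 15 μL + 1650 μL = 1665 μL total → factor 1665/15 = 111
Step 2: 180 μL + 650 μL = 830 μL total → factor 830/180 = 4.6111
Step 3: 65 μL brought to 600 μL → factor 600/65 = 9.2308
Step 4: v brought to 35.2 mL → factor = 35.2 mL/v
Step 5: 0.45 mL + 1.8 mL = 2.25 mL total → factor 2.25/0.45 = 5
Product of known-step factors = 23623
Overall factor = 5.00 μM / (1.02 × 10^-6 μM) = 4.902 × 10^6
Step-4 factor = 4.902 × 10^6 / 23623 = 207.51
v = 35.2 mL / 207.51 = 0.170 mL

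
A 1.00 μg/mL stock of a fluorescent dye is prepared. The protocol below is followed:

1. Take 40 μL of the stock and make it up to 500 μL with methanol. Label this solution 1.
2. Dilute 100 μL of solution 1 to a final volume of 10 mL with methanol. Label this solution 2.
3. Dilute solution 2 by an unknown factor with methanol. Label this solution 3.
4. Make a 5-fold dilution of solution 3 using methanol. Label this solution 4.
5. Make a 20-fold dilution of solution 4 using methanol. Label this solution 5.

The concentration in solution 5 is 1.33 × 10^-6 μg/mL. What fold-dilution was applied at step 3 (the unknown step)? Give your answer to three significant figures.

6.02-fold

Step 1: 40 μL brought to 500 μL → factor 500/40 = 12.5
Step 2: 100 μL brought to 10 mL → factor 10000/100 = 100
Step 3: unknown factor x
Step 4: 5-fold → factor 5
Step 5: 20-fold → factor 20
Product of known-step factors = 1.25 × 10^5
Overall factor = 1.00 μg/mL / (1.33 × 10^-6 μg/mL) = 7.5188 × 10^5
x = 7.5188 × 10^5 / 1.25 × 10^5 = 6.02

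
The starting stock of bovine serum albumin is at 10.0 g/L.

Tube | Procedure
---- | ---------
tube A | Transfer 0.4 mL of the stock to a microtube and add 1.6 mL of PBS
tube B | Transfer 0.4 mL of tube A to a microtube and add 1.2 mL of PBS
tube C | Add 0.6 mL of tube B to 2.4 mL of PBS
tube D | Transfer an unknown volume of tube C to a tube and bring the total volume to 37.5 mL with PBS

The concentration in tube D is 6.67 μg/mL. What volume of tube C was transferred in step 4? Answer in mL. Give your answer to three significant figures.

2.50 mL

Step 1: 0.4 mL + 1.6 mL = 2 mL total → factor 2/0.4 = 5
Step 2: 0.4 mL + 1.2 mL = 1.6 mL total → factor 1.6/0.4 = 4
Step 3: 0.6 mL + 2.4 mL = 3 mL total → factor 3/0.6 = 5
Step 4: v brought to 37.5 mL → factor = 37.5 mL/v
Product of known-step factors = 100
Overall factor = 10.0 g/L / (6.67 μg/mL) = 1499.3
Step-4 factor = 1499.3 / 100 = 14.993
v = 37.5 mL / 14.993 = 2.50 mL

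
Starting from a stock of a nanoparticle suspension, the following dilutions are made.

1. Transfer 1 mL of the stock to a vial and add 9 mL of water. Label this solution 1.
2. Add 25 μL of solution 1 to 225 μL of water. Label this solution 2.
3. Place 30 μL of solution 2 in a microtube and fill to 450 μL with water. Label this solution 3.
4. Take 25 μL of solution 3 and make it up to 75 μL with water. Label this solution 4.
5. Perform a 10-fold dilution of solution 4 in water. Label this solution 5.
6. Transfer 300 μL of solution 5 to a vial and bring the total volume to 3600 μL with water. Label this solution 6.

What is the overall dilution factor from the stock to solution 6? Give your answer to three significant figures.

5.40 × 10^5

Step 1: 1 mL + 9 mL = 10 mL total → factor 10/1 = 10
Step 2: 25 μL + 225 μL = 250 μL total → factor 250/25 = 10
Step 3: 30 μL brought to 450 μL → factor 450/30 = 15
Step 4: 25 μL brought to 75 μL → factor 75/25 = 3
Step 5: 10-fold → factor 10
Step 6: 300 μL brought to 3600 μL → factor 3600/300 = 12
Overall dilution factor = 10 × 10 × 15 × 3 × 10 × 12 = 5.4 × 10^5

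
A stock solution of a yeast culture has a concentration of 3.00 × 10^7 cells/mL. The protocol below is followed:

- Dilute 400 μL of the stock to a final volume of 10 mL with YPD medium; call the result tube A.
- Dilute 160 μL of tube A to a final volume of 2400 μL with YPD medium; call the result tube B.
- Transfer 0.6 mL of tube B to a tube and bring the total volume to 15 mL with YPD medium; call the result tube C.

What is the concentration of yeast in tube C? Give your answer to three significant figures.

3.20 × 10^3 cells/mL

Step 1: 400 μL brought to 10 mL → factor 10000/400 = 25
Step 2: 160 μL brought to 2400 μL → factor 2400/160 = 15
Step 3: 0.6 mL brought to 15 mL → factor 15/0.6 = 25
Overall dilution factor = 25 × 15 × 25 = 9375
Final = 3.00 × 10^7 cells/mL / 9375 = 3.20 × 10^3 cells/mL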